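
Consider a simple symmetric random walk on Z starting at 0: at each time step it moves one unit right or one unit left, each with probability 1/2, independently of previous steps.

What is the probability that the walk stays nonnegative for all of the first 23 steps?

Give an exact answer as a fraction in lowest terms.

Answer: 676039/4194304

Derivation:
Let f(t,s) = #length-t paths at position s with S_1..S_t all ≥ 0.
f(t,s) = f(t-1,s-1) + f(t-1,s+1) for s ≥ 0; f(t,s) = 0 for s < 0.
t=0: f(0,0)=1
t=1: f(1,1)=1
t=2: f(2,0)=1 f(2,2)=1
t=3: f(3,1)=2 f(3,3)=1
t=4: f(4,0)=2 f(4,2)=3 f(4,4)=1
t=5: f(5,1)=5 f(5,3)=4 f(5,5)=1
t=6: f(6,0)=5 f(6,2)=9 f(6,4)=5 f(6,6)=1
t=7: f(7,1)=14 f(7,3)=14 f(7,5)=6 f(7,7)=1
t=8: f(8,0)=14 f(8,2)=28 f(8,4)=20 f(8,6)=7 f(8,8)=1
t=9: f(9,1)=42 f(9,3)=48 f(9,5)=27 f(9,7)=8 f(9,9)=1
t=10: f(10,0)=42 f(10,2)=90 f(10,4)=75 f(10,6)=35 f(10,8)=9 f(10,10)=1
t=11: f(11,1)=132 f(11,3)=165 f(11,5)=110 f(11,7)=44 f(11,9)=10 f(11,11)=1
t=12: f(12,0)=132 f(12,2)=297 f(12,4)=275 f(12,6)=154 f(12,8)=54 f(12,10)=11 f(12,12)=1
t=13: f(13,1)=429 f(13,3)=572 f(13,5)=429 f(13,7)=208 f(13,9)=65 f(13,11)=12 f(13,13)=1
t=14: f(14,0)=429 f(14,2)=1001 f(14,4)=1001 f(14,6)=637 f(14,8)=273 f(14,10)=77 f(14,12)=13 f(14,14)=1
t=15: f(15,1)=1430 f(15,3)=2002 f(15,5)=1638 f(15,7)=910 f(15,9)=350 f(15,11)=90 f(15,13)=14 f(15,15)=1
t=16: f(16,0)=1430 f(16,2)=3432 f(16,4)=3640 f(16,6)=2548 f(16,8)=1260 f(16,10)=440 f(16,12)=104 f(16,14)=15 f(16,16)=1
t=17: f(17,1)=4862 f(17,3)=7072 f(17,5)=6188 f(17,7)=3808 f(17,9)=1700 f(17,11)=544 f(17,13)=119 f(17,15)=16 f(17,17)=1
t=18: f(18,0)=4862 f(18,2)=11934 f(18,4)=13260 f(18,6)=9996 f(18,8)=5508 f(18,10)=2244 f(18,12)=663 f(18,14)=135 f(18,16)=17 f(18,18)=1
t=19: f(19,1)=16796 f(19,3)=25194 f(19,5)=23256 f(19,7)=15504 f(19,9)=7752 f(19,11)=2907 f(19,13)=798 f(19,15)=152 f(19,17)=18 f(19,19)=1
t=20: f(20,0)=16796 f(20,2)=41990 f(20,4)=48450 f(20,6)=38760 f(20,8)=23256 f(20,10)=10659 f(20,12)=3705 f(20,14)=950 f(20,16)=170 f(20,18)=19 f(20,20)=1
t=21: f(21,1)=58786 f(21,3)=90440 f(21,5)=87210 f(21,7)=62016 f(21,9)=33915 f(21,11)=14364 f(21,13)=4655 f(21,15)=1120 f(21,17)=189 f(21,19)=20 f(21,21)=1
t=22: f(22,0)=58786 f(22,2)=149226 f(22,4)=177650 f(22,6)=149226 f(22,8)=95931 f(22,10)=48279 f(22,12)=19019 f(22,14)=5775 f(22,16)=1309 f(22,18)=209 f(22,20)=21 f(22,22)=1
t=23: f(23,1)=208012 f(23,3)=326876 f(23,5)=326876 f(23,7)=245157 f(23,9)=144210 f(23,11)=67298 f(23,13)=24794 f(23,15)=7084 f(23,17)=1518 f(23,19)=230 f(23,21)=22 f(23,23)=1
Σ_s f(23,s) = 1352078
P = 1352078/8388608 = 676039/4194304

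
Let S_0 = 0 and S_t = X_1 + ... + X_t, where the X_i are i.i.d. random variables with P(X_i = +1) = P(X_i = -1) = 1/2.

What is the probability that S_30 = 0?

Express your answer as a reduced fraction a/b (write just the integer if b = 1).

Answer: 9694845/67108864

Derivation:
To return to 0 after 30 steps: need exactly 15 steps of +1 and 15 of -1.
Favorable paths: C(30,15) = 155117520
Total paths: 2^30 = 1073741824
P = 155117520/1073741824 = 9694845/67108864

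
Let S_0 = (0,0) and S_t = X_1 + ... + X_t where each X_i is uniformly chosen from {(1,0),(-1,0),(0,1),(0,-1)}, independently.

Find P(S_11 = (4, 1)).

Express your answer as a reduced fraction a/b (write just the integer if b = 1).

Answer: 27225/2097152

Derivation:
Let h be the number of horizontal steps (so 11-h are vertical). To end at (4,1) need (h+4)/2 right-steps and ((11-h)+1)/2 up-steps.
Sum over h with 4 ≤ h ≤ 10, h ≡ 0 (mod 2), 11-h ≡ 1 (mod 2):
h=4: C(11,4)·C(4,4)·C(7,4) = 330·1·35 = 11550
h=6: C(11,6)·C(6,5)·C(5,3) = 462·6·10 = 27720
h=8: C(11,8)·C(8,6)·C(3,2) = 165·28·3 = 13860
h=10: C(11,10)·C(10,7)·C(1,1) = 11·120·1 = 1320
Total favorable: 54450
Total paths: 4^11 = 4194304
P = 54450/4194304 = 27225/2097152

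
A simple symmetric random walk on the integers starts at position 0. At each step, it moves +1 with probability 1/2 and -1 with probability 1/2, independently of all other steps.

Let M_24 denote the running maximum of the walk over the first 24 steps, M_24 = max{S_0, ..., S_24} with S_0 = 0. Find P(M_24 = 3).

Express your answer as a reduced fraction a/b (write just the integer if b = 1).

Answer: 245157/2097152

Derivation:
Let M_24 = max(S_0,...,S_24). Use the reflection principle: for j ≥ 1, #{paths with M_24 ≥ j} = #{S_24 ≥ j} + #{S_24 ≥ j+1}.
By reflection, #{M_24 ≥ 3} = #{S_24 ≥ 3} + #{S_24 ≥ 4} = 4540386 + 4540386 = 9080772.
#{M_24 ≥ 4} = #{S_24 ≥ 4} + #{S_24 ≥ 5} = 4540386 + 2579130 = 7119516.
#{M_24 = 3} = 9080772 - 7119516 = 1961256.
P(M_24 = 3) = 1961256/16777216 = 245157/2097152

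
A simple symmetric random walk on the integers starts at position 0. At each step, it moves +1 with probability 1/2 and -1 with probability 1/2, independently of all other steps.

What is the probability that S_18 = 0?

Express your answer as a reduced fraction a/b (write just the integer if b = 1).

Answer: 12155/65536

Derivation:
To reach position 0 after 18 steps: need 9 steps of +1 and 9 of -1.
Favorable paths: C(18,9) = 48620
Total paths: 2^18 = 262144
P = 48620/262144 = 12155/65536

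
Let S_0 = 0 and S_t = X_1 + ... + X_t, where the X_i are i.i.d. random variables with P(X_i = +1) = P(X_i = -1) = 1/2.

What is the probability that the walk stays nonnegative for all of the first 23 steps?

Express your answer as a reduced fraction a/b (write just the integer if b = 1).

Answer: 676039/4194304

Derivation:
Let f(t,s) = #length-t paths at position s with S_1..S_t all ≥ 0.
f(t,s) = f(t-1,s-1) + f(t-1,s+1) for s ≥ 0; f(t,s) = 0 for s < 0.
t=0: f(0,0)=1
t=1: f(1,1)=1
t=2: f(2,0)=1 f(2,2)=1
t=3: f(3,1)=2 f(3,3)=1
t=4: f(4,0)=2 f(4,2)=3 f(4,4)=1
t=5: f(5,1)=5 f(5,3)=4 f(5,5)=1
t=6: f(6,0)=5 f(6,2)=9 f(6,4)=5 f(6,6)=1
t=7: f(7,1)=14 f(7,3)=14 f(7,5)=6 f(7,7)=1
t=8: f(8,0)=14 f(8,2)=28 f(8,4)=20 f(8,6)=7 f(8,8)=1
t=9: f(9,1)=42 f(9,3)=48 f(9,5)=27 f(9,7)=8 f(9,9)=1
t=10: f(10,0)=42 f(10,2)=90 f(10,4)=75 f(10,6)=35 f(10,8)=9 f(10,10)=1
t=11: f(11,1)=132 f(11,3)=165 f(11,5)=110 f(11,7)=44 f(11,9)=10 f(11,11)=1
t=12: f(12,0)=132 f(12,2)=297 f(12,4)=275 f(12,6)=154 f(12,8)=54 f(12,10)=11 f(12,12)=1
t=13: f(13,1)=429 f(13,3)=572 f(13,5)=429 f(13,7)=208 f(13,9)=65 f(13,11)=12 f(13,13)=1
t=14: f(14,0)=429 f(14,2)=1001 f(14,4)=1001 f(14,6)=637 f(14,8)=273 f(14,10)=77 f(14,12)=13 f(14,14)=1
t=15: f(15,1)=1430 f(15,3)=2002 f(15,5)=1638 f(15,7)=910 f(15,9)=350 f(15,11)=90 f(15,13)=14 f(15,15)=1
t=16: f(16,0)=1430 f(16,2)=3432 f(16,4)=3640 f(16,6)=2548 f(16,8)=1260 f(16,10)=440 f(16,12)=104 f(16,14)=15 f(16,16)=1
t=17: f(17,1)=4862 f(17,3)=7072 f(17,5)=6188 f(17,7)=3808 f(17,9)=1700 f(17,11)=544 f(17,13)=119 f(17,15)=16 f(17,17)=1
t=18: f(18,0)=4862 f(18,2)=11934 f(18,4)=13260 f(18,6)=9996 f(18,8)=5508 f(18,10)=2244 f(18,12)=663 f(18,14)=135 f(18,16)=17 f(18,18)=1
t=19: f(19,1)=16796 f(19,3)=25194 f(19,5)=23256 f(19,7)=15504 f(19,9)=7752 f(19,11)=2907 f(19,13)=798 f(19,15)=152 f(19,17)=18 f(19,19)=1
t=20: f(20,0)=16796 f(20,2)=41990 f(20,4)=48450 f(20,6)=38760 f(20,8)=23256 f(20,10)=10659 f(20,12)=3705 f(20,14)=950 f(20,16)=170 f(20,18)=19 f(20,20)=1
t=21: f(21,1)=58786 f(21,3)=90440 f(21,5)=87210 f(21,7)=62016 f(21,9)=33915 f(21,11)=14364 f(21,13)=4655 f(21,15)=1120 f(21,17)=189 f(21,19)=20 f(21,21)=1
t=22: f(22,0)=58786 f(22,2)=149226 f(22,4)=177650 f(22,6)=149226 f(22,8)=95931 f(22,10)=48279 f(22,12)=19019 f(22,14)=5775 f(22,16)=1309 f(22,18)=209 f(22,20)=21 f(22,22)=1
t=23: f(23,1)=208012 f(23,3)=326876 f(23,5)=326876 f(23,7)=245157 f(23,9)=144210 f(23,11)=67298 f(23,13)=24794 f(23,15)=7084 f(23,17)=1518 f(23,19)=230 f(23,21)=22 f(23,23)=1
Σ_s f(23,s) = 1352078
P = 1352078/8388608 = 676039/4194304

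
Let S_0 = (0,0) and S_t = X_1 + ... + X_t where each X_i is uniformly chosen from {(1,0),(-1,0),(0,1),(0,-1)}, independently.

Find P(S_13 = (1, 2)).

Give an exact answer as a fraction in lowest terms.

Let h be the number of horizontal steps (so 13-h are vertical). To end at (1,2) need (h+1)/2 right-steps and ((13-h)+2)/2 up-steps.
Sum over h with 1 ≤ h ≤ 11, h ≡ 1 (mod 2), 13-h ≡ 0 (mod 2):
h=1: C(13,1)·C(1,1)·C(12,7) = 13·1·792 = 10296
h=3: C(13,3)·C(3,2)·C(10,6) = 286·3·210 = 180180
h=5: C(13,5)·C(5,3)·C(8,5) = 1287·10·56 = 720720
h=7: C(13,7)·C(7,4)·C(6,4) = 1716·35·15 = 900900
h=9: C(13,9)·C(9,5)·C(4,3) = 715·126·4 = 360360
h=11: C(13,11)·C(11,6)·C(2,2) = 78·462·1 = 36036
Total favorable: 2208492
Total paths: 4^13 = 67108864
P = 2208492/67108864 = 552123/16777216

Answer: 552123/16777216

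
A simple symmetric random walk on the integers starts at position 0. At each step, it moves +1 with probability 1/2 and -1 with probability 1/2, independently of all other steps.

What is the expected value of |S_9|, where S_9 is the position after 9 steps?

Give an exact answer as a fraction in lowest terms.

S_9 takes values m ≡ 1 (mod 2) with |m| ≤ 9; P(S_9=m) = C(9,(9+m)/2)/2^9.
Total paths: 2^9 = 512
Distribution: P(S=-9)=1/512, P(S=-7)=9/512, P(S=-5)=36/512, P(S=-3)=84/512, P(S=-1)=126/512, P(S=1)=126/512, P(S=3)=84/512, P(S=5)=36/512, P(S=7)=9/512, P(S=9)=1/512
E[|S_9|] = Σ_m |m|·P(S_9=m) = 1260/512 = 315/128

Answer: 315/128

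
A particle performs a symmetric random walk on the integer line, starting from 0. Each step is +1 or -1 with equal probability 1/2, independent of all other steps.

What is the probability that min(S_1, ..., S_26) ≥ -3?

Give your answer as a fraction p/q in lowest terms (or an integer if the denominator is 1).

Let f(t,s) = #length-t paths at position s with S_1..S_t all ≥ -3.
f(t,s) = f(t-1,s-1) + f(t-1,s+1) for s ≥ -3; f(t,s) = 0 for s < -3.
t=0: f(0,0)=1
t=1: f(1,-1)=1 f(1,1)=1
t=2: f(2,-2)=1 f(2,0)=2 f(2,2)=1
t=3: f(3,-3)=1 f(3,-1)=3 f(3,1)=3 f(3,3)=1
t=4: f(4,-2)=4 f(4,0)=6 f(4,2)=4 f(4,4)=1
t=5: f(5,-3)=4 f(5,-1)=10 f(5,1)=10 f(5,3)=5 f(5,5)=1
t=6: f(6,-2)=14 f(6,0)=20 f(6,2)=15 f(6,4)=6 f(6,6)=1
t=7: f(7,-3)=14 f(7,-1)=34 f(7,1)=35 f(7,3)=21 f(7,5)=7 f(7,7)=1
t=8: f(8,-2)=48 f(8,0)=69 f(8,2)=56 f(8,4)=28 f(8,6)=8 f(8,8)=1
t=9: f(9,-3)=48 f(9,-1)=117 f(9,1)=125 f(9,3)=84 f(9,5)=36 f(9,7)=9 f(9,9)=1
t=10: f(10,-2)=165 f(10,0)=242 f(10,2)=209 f(10,4)=120 f(10,6)=45 f(10,8)=10 f(10,10)=1
t=11: f(11,-3)=165 f(11,-1)=407 f(11,1)=451 f(11,3)=329 f(11,5)=165 f(11,7)=55 f(11,9)=11 f(11,11)=1
t=12: f(12,-2)=572 f(12,0)=858 f(12,2)=780 f(12,4)=494 f(12,6)=220 f(12,8)=66 f(12,10)=12 f(12,12)=1
t=13: f(13,-3)=572 f(13,-1)=1430 f(13,1)=1638 f(13,3)=1274 f(13,5)=714 f(13,7)=286 f(13,9)=78 f(13,11)=13 f(13,13)=1
t=14: f(14,-2)=2002 f(14,0)=3068 f(14,2)=2912 f(14,4)=1988 f(14,6)=1000 f(14,8)=364 f(14,10)=91 f(14,12)=14 f(14,14)=1
t=15: f(15,-3)=2002 f(15,-1)=5070 f(15,1)=5980 f(15,3)=4900 f(15,5)=2988 f(15,7)=1364 f(15,9)=455 f(15,11)=105 f(15,13)=15 f(15,15)=1
t=16: f(16,-2)=7072 f(16,0)=11050 f(16,2)=10880 f(16,4)=7888 f(16,6)=4352 f(16,8)=1819 f(16,10)=560 f(16,12)=120 f(16,14)=16 f(16,16)=1
t=17: f(17,-3)=7072 f(17,-1)=18122 f(17,1)=21930 f(17,3)=18768 f(17,5)=12240 f(17,7)=6171 f(17,9)=2379 f(17,11)=680 f(17,13)=136 f(17,15)=17 f(17,17)=1
t=18: f(18,-2)=25194 f(18,0)=40052 f(18,2)=40698 f(18,4)=31008 f(18,6)=18411 f(18,8)=8550 f(18,10)=3059 f(18,12)=816 f(18,14)=153 f(18,16)=18 f(18,18)=1
t=19: f(19,-3)=25194 f(19,-1)=65246 f(19,1)=80750 f(19,3)=71706 f(19,5)=49419 f(19,7)=26961 f(19,9)=11609 f(19,11)=3875 f(19,13)=969 f(19,15)=171 f(19,17)=19 f(19,19)=1
t=20: f(20,-2)=90440 f(20,0)=145996 f(20,2)=152456 f(20,4)=121125 f(20,6)=76380 f(20,8)=38570 f(20,10)=15484 f(20,12)=4844 f(20,14)=1140 f(20,16)=190 f(20,18)=20 f(20,20)=1
t=21: f(21,-3)=90440 f(21,-1)=236436 f(21,1)=298452 f(21,3)=273581 f(21,5)=197505 f(21,7)=114950 f(21,9)=54054 f(21,11)=20328 f(21,13)=5984 f(21,15)=1330 f(21,17)=210 f(21,19)=21 f(21,21)=1
t=22: f(22,-2)=326876 f(22,0)=534888 f(22,2)=572033 f(22,4)=471086 f(22,6)=312455 f(22,8)=169004 f(22,10)=74382 f(22,12)=26312 f(22,14)=7314 f(22,16)=1540 f(22,18)=231 f(22,20)=22 f(22,22)=1
t=23: f(23,-3)=326876 f(23,-1)=861764 f(23,1)=1106921 f(23,3)=1043119 f(23,5)=783541 f(23,7)=481459 f(23,9)=243386 f(23,11)=100694 f(23,13)=33626 f(23,15)=8854 f(23,17)=1771 f(23,19)=253 f(23,21)=23 f(23,23)=1
t=24: f(24,-2)=1188640 f(24,0)=1968685 f(24,2)=2150040 f(24,4)=1826660 f(24,6)=1265000 f(24,8)=724845 f(24,10)=344080 f(24,12)=134320 f(24,14)=42480 f(24,16)=10625 f(24,18)=2024 f(24,20)=276 f(24,22)=24 f(24,24)=1
t=25: f(25,-3)=1188640 f(25,-1)=3157325 f(25,1)=4118725 f(25,3)=3976700 f(25,5)=3091660 f(25,7)=1989845 f(25,9)=1068925 f(25,11)=478400 f(25,13)=176800 f(25,15)=53105 f(25,17)=12649 f(25,19)=2300 f(25,21)=300 f(25,23)=25 f(25,25)=1
t=26: f(26,-2)=4345965 f(26,0)=7276050 f(26,2)=8095425 f(26,4)=7068360 f(26,6)=5081505 f(26,8)=3058770 f(26,10)=1547325 f(26,12)=655200 f(26,14)=229905 f(26,16)=65754 f(26,18)=14949 f(26,20)=2600 f(26,22)=325 f(26,24)=26 f(26,26)=1
Σ_s f(26,s) = 37442160
P = 37442160/67108864 = 2340135/4194304

Answer: 2340135/4194304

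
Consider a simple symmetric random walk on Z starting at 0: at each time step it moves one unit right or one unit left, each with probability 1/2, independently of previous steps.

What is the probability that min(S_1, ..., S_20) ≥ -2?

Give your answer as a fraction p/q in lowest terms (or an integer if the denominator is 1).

Answer: 130169/262144

Derivation:
Let f(t,s) = #length-t paths at position s with S_1..S_t all ≥ -2.
f(t,s) = f(t-1,s-1) + f(t-1,s+1) for s ≥ -2; f(t,s) = 0 for s < -2.
t=0: f(0,0)=1
t=1: f(1,-1)=1 f(1,1)=1
t=2: f(2,-2)=1 f(2,0)=2 f(2,2)=1
t=3: f(3,-1)=3 f(3,1)=3 f(3,3)=1
t=4: f(4,-2)=3 f(4,0)=6 f(4,2)=4 f(4,4)=1
t=5: f(5,-1)=9 f(5,1)=10 f(5,3)=5 f(5,5)=1
t=6: f(6,-2)=9 f(6,0)=19 f(6,2)=15 f(6,4)=6 f(6,6)=1
t=7: f(7,-1)=28 f(7,1)=34 f(7,3)=21 f(7,5)=7 f(7,7)=1
t=8: f(8,-2)=28 f(8,0)=62 f(8,2)=55 f(8,4)=28 f(8,6)=8 f(8,8)=1
t=9: f(9,-1)=90 f(9,1)=117 f(9,3)=83 f(9,5)=36 f(9,7)=9 f(9,9)=1
t=10: f(10,-2)=90 f(10,0)=207 f(10,2)=200 f(10,4)=119 f(10,6)=45 f(10,8)=10 f(10,10)=1
t=11: f(11,-1)=297 f(11,1)=407 f(11,3)=319 f(11,5)=164 f(11,7)=55 f(11,9)=11 f(11,11)=1
t=12: f(12,-2)=297 f(12,0)=704 f(12,2)=726 f(12,4)=483 f(12,6)=219 f(12,8)=66 f(12,10)=12 f(12,12)=1
t=13: f(13,-1)=1001 f(13,1)=1430 f(13,3)=1209 f(13,5)=702 f(13,7)=285 f(13,9)=78 f(13,11)=13 f(13,13)=1
t=14: f(14,-2)=1001 f(14,0)=2431 f(14,2)=2639 f(14,4)=1911 f(14,6)=987 f(14,8)=363 f(14,10)=91 f(14,12)=14 f(14,14)=1
t=15: f(15,-1)=3432 f(15,1)=5070 f(15,3)=4550 f(15,5)=2898 f(15,7)=1350 f(15,9)=454 f(15,11)=105 f(15,13)=15 f(15,15)=1
t=16: f(16,-2)=3432 f(16,0)=8502 f(16,2)=9620 f(16,4)=7448 f(16,6)=4248 f(16,8)=1804 f(16,10)=559 f(16,12)=120 f(16,14)=16 f(16,16)=1
t=17: f(17,-1)=11934 f(17,1)=18122 f(17,3)=17068 f(17,5)=11696 f(17,7)=6052 f(17,9)=2363 f(17,11)=679 f(17,13)=136 f(17,15)=17 f(17,17)=1
t=18: f(18,-2)=11934 f(18,0)=30056 f(18,2)=35190 f(18,4)=28764 f(18,6)=17748 f(18,8)=8415 f(18,10)=3042 f(18,12)=815 f(18,14)=153 f(18,16)=18 f(18,18)=1
t=19: f(19,-1)=41990 f(19,1)=65246 f(19,3)=63954 f(19,5)=46512 f(19,7)=26163 f(19,9)=11457 f(19,11)=3857 f(19,13)=968 f(19,15)=171 f(19,17)=19 f(19,19)=1
t=20: f(20,-2)=41990 f(20,0)=107236 f(20,2)=129200 f(20,4)=110466 f(20,6)=72675 f(20,8)=37620 f(20,10)=15314 f(20,12)=4825 f(20,14)=1139 f(20,16)=190 f(20,18)=20 f(20,20)=1
Σ_s f(20,s) = 520676
P = 520676/1048576 = 130169/262144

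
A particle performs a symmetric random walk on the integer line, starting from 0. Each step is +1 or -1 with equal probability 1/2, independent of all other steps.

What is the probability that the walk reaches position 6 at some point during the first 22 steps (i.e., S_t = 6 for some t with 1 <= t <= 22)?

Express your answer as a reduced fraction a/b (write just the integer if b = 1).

Answer: 440485/2097152

Derivation:
Count via complement. Let g(t,s) = #length-t paths at position s with S_1..S_t all ≠ 6.
g(t,s) = g(t-1,s-1) + g(t-1,s+1) for s ≠ 6; g(t,6) = 0.
t=0: g(0,0)=1
t=1: g(1,-1)=1 g(1,1)=1
t=2: g(2,-2)=1 g(2,0)=2 g(2,2)=1
t=3: g(3,-3)=1 g(3,-1)=3 g(3,1)=3 g(3,3)=1
t=4: g(4,-4)=1 g(4,-2)=4 g(4,0)=6 g(4,2)=4 g(4,4)=1
t=5: g(5,-5)=1 g(5,-3)=5 g(5,-1)=10 g(5,1)=10 g(5,3)=5 g(5,5)=1
t=6: g(6,-6)=1 g(6,-4)=6 g(6,-2)=15 g(6,0)=20 g(6,2)=15 g(6,4)=6
t=7: g(7,-7)=1 g(7,-5)=7 g(7,-3)=21 g(7,-1)=35 g(7,1)=35 g(7,3)=21 g(7,5)=6
t=8: g(8,-8)=1 g(8,-6)=8 g(8,-4)=28 g(8,-2)=56 g(8,0)=70 g(8,2)=56 g(8,4)=27
t=9: g(9,-9)=1 g(9,-7)=9 g(9,-5)=36 g(9,-3)=84 g(9,-1)=126 g(9,1)=126 g(9,3)=83 g(9,5)=27
t=10: g(10,-10)=1 g(10,-8)=10 g(10,-6)=45 g(10,-4)=120 g(10,-2)=210 g(10,0)=252 g(10,2)=209 g(10,4)=110
t=11: g(11,-11)=1 g(11,-9)=11 g(11,-7)=55 g(11,-5)=165 g(11,-3)=330 g(11,-1)=462 g(11,1)=461 g(11,3)=319 g(11,5)=110
t=12: g(12,-12)=1 g(12,-10)=12 g(12,-8)=66 g(12,-6)=220 g(12,-4)=495 g(12,-2)=792 g(12,0)=923 g(12,2)=780 g(12,4)=429
t=13: g(13,-13)=1 g(13,-11)=13 g(13,-9)=78 g(13,-7)=286 g(13,-5)=715 g(13,-3)=1287 g(13,-1)=1715 g(13,1)=1703 g(13,3)=1209 g(13,5)=429
t=14: g(14,-14)=1 g(14,-12)=14 g(14,-10)=91 g(14,-8)=364 g(14,-6)=1001 g(14,-4)=2002 g(14,-2)=3002 g(14,0)=3418 g(14,2)=2912 g(14,4)=1638
t=15: g(15,-15)=1 g(15,-13)=15 g(15,-11)=105 g(15,-9)=455 g(15,-7)=1365 g(15,-5)=3003 g(15,-3)=5004 g(15,-1)=6420 g(15,1)=6330 g(15,3)=4550 g(15,5)=1638
t=16: g(16,-16)=1 g(16,-14)=16 g(16,-12)=120 g(16,-10)=560 g(16,-8)=1820 g(16,-6)=4368 g(16,-4)=8007 g(16,-2)=11424 g(16,0)=12750 g(16,2)=10880 g(16,4)=6188
t=17: g(17,-17)=1 g(17,-15)=17 g(17,-13)=136 g(17,-11)=680 g(17,-9)=2380 g(17,-7)=6188 g(17,-5)=12375 g(17,-3)=19431 g(17,-1)=24174 g(17,1)=23630 g(17,3)=17068 g(17,5)=6188
t=18: g(18,-18)=1 g(18,-16)=18 g(18,-14)=153 g(18,-12)=816 g(18,-10)=3060 g(18,-8)=8568 g(18,-6)=18563 g(18,-4)=31806 g(18,-2)=43605 g(18,0)=47804 g(18,2)=40698 g(18,4)=23256
t=19: g(19,-19)=1 g(19,-17)=19 g(19,-15)=171 g(19,-13)=969 g(19,-11)=3876 g(19,-9)=11628 g(19,-7)=27131 g(19,-5)=50369 g(19,-3)=75411 g(19,-1)=91409 g(19,1)=88502 g(19,3)=63954 g(19,5)=23256
t=20: g(20,-20)=1 g(20,-18)=20 g(20,-16)=190 g(20,-14)=1140 g(20,-12)=4845 g(20,-10)=15504 g(20,-8)=38759 g(20,-6)=77500 g(20,-4)=125780 g(20,-2)=166820 g(20,0)=179911 g(20,2)=152456 g(20,4)=87210
t=21: g(21,-21)=1 g(21,-19)=21 g(21,-17)=210 g(21,-15)=1330 g(21,-13)=5985 g(21,-11)=20349 g(21,-9)=54263 g(21,-7)=116259 g(21,-5)=203280 g(21,-3)=292600 g(21,-1)=346731 g(21,1)=332367 g(21,3)=239666 g(21,5)=87210
t=22: g(22,-22)=1 g(22,-20)=22 g(22,-18)=231 g(22,-16)=1540 g(22,-14)=7315 g(22,-12)=26334 g(22,-10)=74612 g(22,-8)=170522 g(22,-6)=319539 g(22,-4)=495880 g(22,-2)=639331 g(22,0)=679098 g(22,2)=572033 g(22,4)=326876
Paths never hitting 6: Σ_s g(22,s) = 3313334
Paths hitting 6: 2^22 - 3313334 = 880970
P = 880970/4194304 = 440485/2097152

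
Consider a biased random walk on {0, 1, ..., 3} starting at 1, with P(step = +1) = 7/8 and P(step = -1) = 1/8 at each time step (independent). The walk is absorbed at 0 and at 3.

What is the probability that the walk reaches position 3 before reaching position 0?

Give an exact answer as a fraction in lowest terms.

Answer: 49/57

Derivation:
Biased walk: p = 7/8, q = 1/8, r = q/p = 1/7
Gambler's ruin: P(hit 3 before 0 | start at 1) = (1 - r^a)/(1 - r^N)
r^1 = 1/7; r^3 = 1/343
P = (1 - 1/7) / (1 - 1/343) = 6/7 / 342/343 = 49/57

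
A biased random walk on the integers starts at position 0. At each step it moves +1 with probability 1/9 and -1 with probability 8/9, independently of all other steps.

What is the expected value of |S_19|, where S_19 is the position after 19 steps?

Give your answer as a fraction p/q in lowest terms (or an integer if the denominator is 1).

Answer: 2218068895985942227/150094635296999121

Derivation:
S_19 takes values m ≡ 1 (mod 2) with |m| ≤ 19; P(S_19=m) = C(19,(19+m)/2) · (1/9)^((19+m)/2) · (8/9)^((19-m)/2).
Distribution: P(S=-19)=144115188075855872/1350851717672992089, P(S=-17)=342273571680157696/1350851717672992089, P(S=-15)=42784196460019712/150094635296999121, P(S=-13)=90916417477541888/450283905890997363, P(S=-11)=45458208738770944/450283905890997363, P(S=-9)=5682276092346368/150094635296999121, P(S=-7)=4971991580803072/450283905890997363, P(S=-5)=1154212331257856/450283905890997363, P(S=-3)=72138270703616/150094635296999121, P(S=-1)=99190122217472/1350851717672992089, P(S=1)=12398765277184/1350851717672992089, P(S=3)=140895059968/150094635296999121, P(S=5)=35223764992/450283905890997363, P(S=7)=2370830336/450283905890997363, P(S=9)=42336256/150094635296999121, P(S=11)=5292032/450283905890997363, P(S=13)=165376/450283905890997363, P(S=15)=1216/150094635296999121, P(S=17)=152/1350851717672992089, P(S=19)=1/1350851717672992089
E[|S_19|] = Σ_m |m|·P(S_19=m) = 2218068895985942227/150094635296999121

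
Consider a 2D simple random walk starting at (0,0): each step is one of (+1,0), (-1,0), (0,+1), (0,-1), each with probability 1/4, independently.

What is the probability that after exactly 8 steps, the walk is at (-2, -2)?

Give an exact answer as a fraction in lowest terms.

Let h be the number of horizontal steps (so 8-h are vertical). To end at (-2,-2) need (h-2)/2 right-steps and ((8-h)-2)/2 up-steps.
Sum over h with 2 ≤ h ≤ 6, h ≡ 0 (mod 2), 8-h ≡ 0 (mod 2):
h=2: C(8,2)·C(2,0)·C(6,2) = 28·1·15 = 420
h=4: C(8,4)·C(4,1)·C(4,1) = 70·4·4 = 1120
h=6: C(8,6)·C(6,2)·C(2,0) = 28·15·1 = 420
Total favorable: 1960
Total paths: 4^8 = 65536
P = 1960/65536 = 245/8192

Answer: 245/8192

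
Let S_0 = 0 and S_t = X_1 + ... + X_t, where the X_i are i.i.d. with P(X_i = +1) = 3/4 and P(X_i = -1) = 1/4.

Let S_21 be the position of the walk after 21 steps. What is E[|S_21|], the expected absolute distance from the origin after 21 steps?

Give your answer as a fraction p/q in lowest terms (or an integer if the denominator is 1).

S_21 takes values m ≡ 1 (mod 2) with |m| ≤ 21; P(S_21=m) = C(21,(21+m)/2) · (3/4)^((21+m)/2) · (1/4)^((21-m)/2).
Distribution: P(S=-21)=1/4398046511104, P(S=-19)=63/4398046511104, P(S=-17)=945/2199023255552, P(S=-15)=17955/2199023255552, P(S=-13)=484785/4398046511104, P(S=-11)=4944807/4398046511104, P(S=-9)=4944807/549755813888, P(S=-7)=31788045/549755813888, P(S=-5)=667548945/2199023255552, P(S=-3)=2892712095/2199023255552, P(S=-1)=5206881771/1099511627776, P(S=1)=15620645313/1099511627776, P(S=3)=78103226565/2199023255552, P(S=5)=162214393635/2199023255552, P(S=7)=69520454415/549755813888, P(S=9)=97328636181/549755813888, P(S=11)=875957725629/4398046511104, P(S=13)=772903875555/4398046511104, P(S=15)=257634625185/2199023255552, P(S=17)=122037454035/2199023255552, P(S=19)=73222472421/4398046511104, P(S=21)=10460353203/4398046511104
E[|S_21|] = Σ_m |m|·P(S_21=m) = 2892100112013/274877906944

Answer: 2892100112013/274877906944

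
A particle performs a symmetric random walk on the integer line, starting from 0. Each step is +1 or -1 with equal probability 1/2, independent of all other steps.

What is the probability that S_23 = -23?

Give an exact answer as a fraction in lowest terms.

Answer: 1/8388608

Derivation:
To reach position -23 after 23 steps: need 0 steps of +1 and 23 of -1.
Favorable paths: C(23,0) = 1
Total paths: 2^23 = 8388608
P = 1/8388608 = 1/8388608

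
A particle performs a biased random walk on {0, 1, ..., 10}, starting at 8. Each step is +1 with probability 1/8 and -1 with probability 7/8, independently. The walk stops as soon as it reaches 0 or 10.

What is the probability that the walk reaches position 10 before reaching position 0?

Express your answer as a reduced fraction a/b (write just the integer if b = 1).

Answer: 120100/5884901

Derivation:
Biased walk: p = 1/8, q = 7/8, r = q/p = 7
Gambler's ruin: P(hit 10 before 0 | start at 8) = (1 - r^a)/(1 - r^N)
r^8 = 5764801; r^10 = 282475249
P = (1 - 5764801) / (1 - 282475249) = -5764800 / -282475248 = 120100/5884901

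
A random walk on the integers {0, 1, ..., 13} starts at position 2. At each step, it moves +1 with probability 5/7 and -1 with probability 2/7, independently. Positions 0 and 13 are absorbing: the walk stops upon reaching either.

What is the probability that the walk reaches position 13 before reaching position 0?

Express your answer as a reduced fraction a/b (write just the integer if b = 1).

Biased walk: p = 5/7, q = 2/7, r = q/p = 2/5
Gambler's ruin: P(hit 13 before 0 | start at 2) = (1 - r^a)/(1 - r^N)
r^2 = 4/25; r^13 = 8192/1220703125
P = (1 - 4/25) / (1 - 8192/1220703125) = 21/25 / 1220694933/1220703125 = 341796875/406898311

Answer: 341796875/406898311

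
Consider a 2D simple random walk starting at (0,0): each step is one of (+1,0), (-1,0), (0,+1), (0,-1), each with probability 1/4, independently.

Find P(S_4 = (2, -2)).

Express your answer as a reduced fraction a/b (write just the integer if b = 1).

Let h be the number of horizontal steps (so 4-h are vertical). To end at (2,-2) need (h+2)/2 right-steps and ((4-h)-2)/2 up-steps.
Sum over h with 2 ≤ h ≤ 2, h ≡ 0 (mod 2), 4-h ≡ 0 (mod 2):
h=2: C(4,2)·C(2,2)·C(2,0) = 6·1·1 = 6
Total favorable: 6
Total paths: 4^4 = 256
P = 6/256 = 3/128

Answer: 3/128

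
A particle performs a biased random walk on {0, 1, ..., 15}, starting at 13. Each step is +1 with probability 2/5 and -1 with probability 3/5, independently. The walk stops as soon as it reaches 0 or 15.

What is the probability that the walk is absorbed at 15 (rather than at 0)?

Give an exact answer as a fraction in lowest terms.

Biased walk: p = 2/5, q = 3/5, r = q/p = 3/2
Gambler's ruin: P(hit 15 before 0 | start at 13) = (1 - r^a)/(1 - r^N)
r^13 = 1594323/8192; r^15 = 14348907/32768
P = (1 - 1594323/8192) / (1 - 14348907/32768) = -1586131/8192 / -14316139/32768 = 6344524/14316139

Answer: 6344524/14316139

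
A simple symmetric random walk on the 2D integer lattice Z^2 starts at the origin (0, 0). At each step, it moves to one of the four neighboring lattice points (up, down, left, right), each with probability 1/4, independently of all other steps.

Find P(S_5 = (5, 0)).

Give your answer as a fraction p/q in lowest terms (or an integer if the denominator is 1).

Let h be the number of horizontal steps (so 5-h are vertical). To end at (5,0) need (h+5)/2 right-steps and ((5-h)+0)/2 up-steps.
Sum over h with 5 ≤ h ≤ 5, h ≡ 1 (mod 2), 5-h ≡ 0 (mod 2):
h=5: C(5,5)·C(5,5)·C(0,0) = 1·1·1 = 1
Total favorable: 1
Total paths: 4^5 = 1024
P = 1/1024 = 1/1024

Answer: 1/1024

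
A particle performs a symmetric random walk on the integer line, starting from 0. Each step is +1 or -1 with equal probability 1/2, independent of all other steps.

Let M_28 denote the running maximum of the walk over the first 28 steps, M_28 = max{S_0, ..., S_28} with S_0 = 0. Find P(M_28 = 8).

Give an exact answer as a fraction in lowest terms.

Answer: 6561555/134217728

Derivation:
Let M_28 = max(S_0,...,S_28). Use the reflection principle: for j ≥ 1, #{paths with M_28 ≥ j} = #{S_28 ≥ j} + #{S_28 ≥ j+1}.
By reflection, #{M_28 ≥ 8} = #{S_28 ≥ 8} + #{S_28 ≥ 9} = 24821333 + 11698223 = 36519556.
#{M_28 ≥ 9} = #{S_28 ≥ 9} + #{S_28 ≥ 10} = 11698223 + 11698223 = 23396446.
#{M_28 = 8} = 36519556 - 23396446 = 13123110.
P(M_28 = 8) = 13123110/268435456 = 6561555/134217728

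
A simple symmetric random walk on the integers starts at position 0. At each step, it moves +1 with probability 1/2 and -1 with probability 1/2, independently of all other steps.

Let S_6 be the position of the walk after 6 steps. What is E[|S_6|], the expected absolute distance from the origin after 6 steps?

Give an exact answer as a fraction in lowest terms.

S_6 takes values m ≡ 0 (mod 2) with |m| ≤ 6; P(S_6=m) = C(6,(6+m)/2)/2^6.
Total paths: 2^6 = 64
Distribution: P(S=-6)=1/64, P(S=-4)=6/64, P(S=-2)=15/64, P(S=0)=20/64, P(S=2)=15/64, P(S=4)=6/64, P(S=6)=1/64
E[|S_6|] = Σ_m |m|·P(S_6=m) = 120/64 = 15/8

Answer: 15/8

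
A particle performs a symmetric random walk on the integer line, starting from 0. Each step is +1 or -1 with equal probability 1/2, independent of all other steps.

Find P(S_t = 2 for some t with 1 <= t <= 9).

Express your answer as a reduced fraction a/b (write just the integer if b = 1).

Answer: 65/128

Derivation:
Count via complement. Let g(t,s) = #length-t paths at position s with S_1..S_t all ≠ 2.
g(t,s) = g(t-1,s-1) + g(t-1,s+1) for s ≠ 2; g(t,2) = 0.
t=0: g(0,0)=1
t=1: g(1,-1)=1 g(1,1)=1
t=2: g(2,-2)=1 g(2,0)=2
t=3: g(3,-3)=1 g(3,-1)=3 g(3,1)=2
t=4: g(4,-4)=1 g(4,-2)=4 g(4,0)=5
t=5: g(5,-5)=1 g(5,-3)=5 g(5,-1)=9 g(5,1)=5
t=6: g(6,-6)=1 g(6,-4)=6 g(6,-2)=14 g(6,0)=14
t=7: g(7,-7)=1 g(7,-5)=7 g(7,-3)=20 g(7,-1)=28 g(7,1)=14
t=8: g(8,-8)=1 g(8,-6)=8 g(8,-4)=27 g(8,-2)=48 g(8,0)=42
t=9: g(9,-9)=1 g(9,-7)=9 g(9,-5)=35 g(9,-3)=75 g(9,-1)=90 g(9,1)=42
Paths never hitting 2: Σ_s g(9,s) = 252
Paths hitting 2: 2^9 - 252 = 260
P = 260/512 = 65/128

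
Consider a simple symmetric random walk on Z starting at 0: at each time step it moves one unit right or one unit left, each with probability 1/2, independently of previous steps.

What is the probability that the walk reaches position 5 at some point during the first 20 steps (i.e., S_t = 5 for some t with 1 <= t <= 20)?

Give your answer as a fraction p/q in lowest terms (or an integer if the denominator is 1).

Answer: 34495/131072

Derivation:
Count via complement. Let g(t,s) = #length-t paths at position s with S_1..S_t all ≠ 5.
g(t,s) = g(t-1,s-1) + g(t-1,s+1) for s ≠ 5; g(t,5) = 0.
t=0: g(0,0)=1
t=1: g(1,-1)=1 g(1,1)=1
t=2: g(2,-2)=1 g(2,0)=2 g(2,2)=1
t=3: g(3,-3)=1 g(3,-1)=3 g(3,1)=3 g(3,3)=1
t=4: g(4,-4)=1 g(4,-2)=4 g(4,0)=6 g(4,2)=4 g(4,4)=1
t=5: g(5,-5)=1 g(5,-3)=5 g(5,-1)=10 g(5,1)=10 g(5,3)=5
t=6: g(6,-6)=1 g(6,-4)=6 g(6,-2)=15 g(6,0)=20 g(6,2)=15 g(6,4)=5
t=7: g(7,-7)=1 g(7,-5)=7 g(7,-3)=21 g(7,-1)=35 g(7,1)=35 g(7,3)=20
t=8: g(8,-8)=1 g(8,-6)=8 g(8,-4)=28 g(8,-2)=56 g(8,0)=70 g(8,2)=55 g(8,4)=20
t=9: g(9,-9)=1 g(9,-7)=9 g(9,-5)=36 g(9,-3)=84 g(9,-1)=126 g(9,1)=125 g(9,3)=75
t=10: g(10,-10)=1 g(10,-8)=10 g(10,-6)=45 g(10,-4)=120 g(10,-2)=210 g(10,0)=251 g(10,2)=200 g(10,4)=75
t=11: g(11,-11)=1 g(11,-9)=11 g(11,-7)=55 g(11,-5)=165 g(11,-3)=330 g(11,-1)=461 g(11,1)=451 g(11,3)=275
t=12: g(12,-12)=1 g(12,-10)=12 g(12,-8)=66 g(12,-6)=220 g(12,-4)=495 g(12,-2)=791 g(12,0)=912 g(12,2)=726 g(12,4)=275
t=13: g(13,-13)=1 g(13,-11)=13 g(13,-9)=78 g(13,-7)=286 g(13,-5)=715 g(13,-3)=1286 g(13,-1)=1703 g(13,1)=1638 g(13,3)=1001
t=14: g(14,-14)=1 g(14,-12)=14 g(14,-10)=91 g(14,-8)=364 g(14,-6)=1001 g(14,-4)=2001 g(14,-2)=2989 g(14,0)=3341 g(14,2)=2639 g(14,4)=1001
t=15: g(15,-15)=1 g(15,-13)=15 g(15,-11)=105 g(15,-9)=455 g(15,-7)=1365 g(15,-5)=3002 g(15,-3)=4990 g(15,-1)=6330 g(15,1)=5980 g(15,3)=3640
t=16: g(16,-16)=1 g(16,-14)=16 g(16,-12)=120 g(16,-10)=560 g(16,-8)=1820 g(16,-6)=4367 g(16,-4)=7992 g(16,-2)=11320 g(16,0)=12310 g(16,2)=9620 g(16,4)=3640
t=17: g(17,-17)=1 g(17,-15)=17 g(17,-13)=136 g(17,-11)=680 g(17,-9)=2380 g(17,-7)=6187 g(17,-5)=12359 g(17,-3)=19312 g(17,-1)=23630 g(17,1)=21930 g(17,3)=13260
t=18: g(18,-18)=1 g(18,-16)=18 g(18,-14)=153 g(18,-12)=816 g(18,-10)=3060 g(18,-8)=8567 g(18,-6)=18546 g(18,-4)=31671 g(18,-2)=42942 g(18,0)=45560 g(18,2)=35190 g(18,4)=13260
t=19: g(19,-19)=1 g(19,-17)=19 g(19,-15)=171 g(19,-13)=969 g(19,-11)=3876 g(19,-9)=11627 g(19,-7)=27113 g(19,-5)=50217 g(19,-3)=74613 g(19,-1)=88502 g(19,1)=80750 g(19,3)=48450
t=20: g(20,-20)=1 g(20,-18)=20 g(20,-16)=190 g(20,-14)=1140 g(20,-12)=4845 g(20,-10)=15503 g(20,-8)=38740 g(20,-6)=77330 g(20,-4)=124830 g(20,-2)=163115 g(20,0)=169252 g(20,2)=129200 g(20,4)=48450
Paths never hitting 5: Σ_s g(20,s) = 772616
Paths hitting 5: 2^20 - 772616 = 275960
P = 275960/1048576 = 34495/131072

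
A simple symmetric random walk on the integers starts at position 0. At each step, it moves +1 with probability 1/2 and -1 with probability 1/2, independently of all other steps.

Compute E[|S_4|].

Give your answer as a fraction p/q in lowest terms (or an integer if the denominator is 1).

S_4 takes values m ≡ 0 (mod 2) with |m| ≤ 4; P(S_4=m) = C(4,(4+m)/2)/2^4.
Total paths: 2^4 = 16
Distribution: P(S=-4)=1/16, P(S=-2)=4/16, P(S=0)=6/16, P(S=2)=4/16, P(S=4)=1/16
E[|S_4|] = Σ_m |m|·P(S_4=m) = 24/16 = 3/2

Answer: 3/2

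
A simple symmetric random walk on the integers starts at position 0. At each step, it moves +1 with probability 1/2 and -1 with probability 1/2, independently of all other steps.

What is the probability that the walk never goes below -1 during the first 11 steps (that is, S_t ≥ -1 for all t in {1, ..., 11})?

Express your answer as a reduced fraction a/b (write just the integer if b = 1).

Answer: 231/512

Derivation:
Let f(t,s) = #length-t paths at position s with S_1..S_t all ≥ -1.
f(t,s) = f(t-1,s-1) + f(t-1,s+1) for s ≥ -1; f(t,s) = 0 for s < -1.
t=0: f(0,0)=1
t=1: f(1,-1)=1 f(1,1)=1
t=2: f(2,0)=2 f(2,2)=1
t=3: f(3,-1)=2 f(3,1)=3 f(3,3)=1
t=4: f(4,0)=5 f(4,2)=4 f(4,4)=1
t=5: f(5,-1)=5 f(5,1)=9 f(5,3)=5 f(5,5)=1
t=6: f(6,0)=14 f(6,2)=14 f(6,4)=6 f(6,6)=1
t=7: f(7,-1)=14 f(7,1)=28 f(7,3)=20 f(7,5)=7 f(7,7)=1
t=8: f(8,0)=42 f(8,2)=48 f(8,4)=27 f(8,6)=8 f(8,8)=1
t=9: f(9,-1)=42 f(9,1)=90 f(9,3)=75 f(9,5)=35 f(9,7)=9 f(9,9)=1
t=10: f(10,0)=132 f(10,2)=165 f(10,4)=110 f(10,6)=44 f(10,8)=10 f(10,10)=1
t=11: f(11,-1)=132 f(11,1)=297 f(11,3)=275 f(11,5)=154 f(11,7)=54 f(11,9)=11 f(11,11)=1
Σ_s f(11,s) = 924
P = 924/2048 = 231/512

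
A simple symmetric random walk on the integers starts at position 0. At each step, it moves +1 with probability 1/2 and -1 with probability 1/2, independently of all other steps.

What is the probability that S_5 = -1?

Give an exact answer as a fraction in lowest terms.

To reach position -1 after 5 steps: need 2 steps of +1 and 3 of -1.
Favorable paths: C(5,2) = 10
Total paths: 2^5 = 32
P = 10/32 = 5/16

Answer: 5/16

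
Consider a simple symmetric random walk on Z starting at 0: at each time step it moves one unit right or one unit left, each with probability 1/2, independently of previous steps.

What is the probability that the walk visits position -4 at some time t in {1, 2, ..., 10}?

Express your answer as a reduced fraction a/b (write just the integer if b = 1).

Answer: 29/128

Derivation:
Count via complement. Let g(t,s) = #length-t paths at position s with S_1..S_t all ≠ -4.
g(t,s) = g(t-1,s-1) + g(t-1,s+1) for s ≠ -4; g(t,-4) = 0.
t=0: g(0,0)=1
t=1: g(1,-1)=1 g(1,1)=1
t=2: g(2,-2)=1 g(2,0)=2 g(2,2)=1
t=3: g(3,-3)=1 g(3,-1)=3 g(3,1)=3 g(3,3)=1
t=4: g(4,-2)=4 g(4,0)=6 g(4,2)=4 g(4,4)=1
t=5: g(5,-3)=4 g(5,-1)=10 g(5,1)=10 g(5,3)=5 g(5,5)=1
t=6: g(6,-2)=14 g(6,0)=20 g(6,2)=15 g(6,4)=6 g(6,6)=1
t=7: g(7,-3)=14 g(7,-1)=34 g(7,1)=35 g(7,3)=21 g(7,5)=7 g(7,7)=1
t=8: g(8,-2)=48 g(8,0)=69 g(8,2)=56 g(8,4)=28 g(8,6)=8 g(8,8)=1
t=9: g(9,-3)=48 g(9,-1)=117 g(9,1)=125 g(9,3)=84 g(9,5)=36 g(9,7)=9 g(9,9)=1
t=10: g(10,-2)=165 g(10,0)=242 g(10,2)=209 g(10,4)=120 g(10,6)=45 g(10,8)=10 g(10,10)=1
Paths never hitting -4: Σ_s g(10,s) = 792
Paths hitting -4: 2^10 - 792 = 232
P = 232/1024 = 29/128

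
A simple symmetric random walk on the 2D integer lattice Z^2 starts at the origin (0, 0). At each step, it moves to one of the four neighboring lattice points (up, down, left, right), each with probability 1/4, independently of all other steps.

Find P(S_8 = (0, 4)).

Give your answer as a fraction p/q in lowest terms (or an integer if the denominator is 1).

Answer: 49/4096

Derivation:
Let h be the number of horizontal steps (so 8-h are vertical). To end at (0,4) need (h+0)/2 right-steps and ((8-h)+4)/2 up-steps.
Sum over h with 0 ≤ h ≤ 4, h ≡ 0 (mod 2), 8-h ≡ 0 (mod 2):
h=0: C(8,0)·C(0,0)·C(8,6) = 1·1·28 = 28
h=2: C(8,2)·C(2,1)·C(6,5) = 28·2·6 = 336
h=4: C(8,4)·C(4,2)·C(4,4) = 70·6·1 = 420
Total favorable: 784
Total paths: 4^8 = 65536
P = 784/65536 = 49/4096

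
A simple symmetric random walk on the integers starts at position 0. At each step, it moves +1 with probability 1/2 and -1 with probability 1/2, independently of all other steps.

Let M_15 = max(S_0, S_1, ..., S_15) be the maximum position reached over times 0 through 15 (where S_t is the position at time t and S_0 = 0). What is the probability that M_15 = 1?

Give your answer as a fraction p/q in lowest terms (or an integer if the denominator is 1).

Let M_15 = max(S_0,...,S_15). Use the reflection principle: for j ≥ 1, #{paths with M_15 ≥ j} = #{S_15 ≥ j} + #{S_15 ≥ j+1}.
By reflection, #{M_15 ≥ 1} = #{S_15 ≥ 1} + #{S_15 ≥ 2} = 16384 + 9949 = 26333.
#{M_15 ≥ 2} = #{S_15 ≥ 2} + #{S_15 ≥ 3} = 9949 + 9949 = 19898.
#{M_15 = 1} = 26333 - 19898 = 6435.
P(M_15 = 1) = 6435/32768 = 6435/32768

Answer: 6435/32768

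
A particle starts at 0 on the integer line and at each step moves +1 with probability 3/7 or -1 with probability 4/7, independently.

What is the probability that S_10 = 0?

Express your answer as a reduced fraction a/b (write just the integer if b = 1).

Answer: 8957952/40353607

Derivation:
To be at 0 after 10 steps: need exactly 5 steps of +1 and 5 of -1.
Number of such sequences: C(10,5) = 252
Each has probability (3/7)^5 · (4/7)^5 = 248832/282475249
P = 252 · 248832/282475249 = 8957952/40353607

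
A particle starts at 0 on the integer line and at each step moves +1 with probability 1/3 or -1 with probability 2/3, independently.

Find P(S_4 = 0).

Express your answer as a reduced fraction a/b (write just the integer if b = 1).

Answer: 8/27

Derivation:
To reach position 0 after 4 steps: need 2 steps of +1 and 2 steps of -1.
Number of such sequences: C(4,2) = 6
Each has probability (1/3)^2 · (2/3)^2 = 4/81
P = 6 · 4/81 = 8/27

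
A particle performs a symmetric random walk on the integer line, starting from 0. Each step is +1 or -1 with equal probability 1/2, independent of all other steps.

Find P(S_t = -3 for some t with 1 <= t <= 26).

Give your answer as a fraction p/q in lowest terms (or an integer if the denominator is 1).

Answer: 1168527/2097152

Derivation:
Count via complement. Let g(t,s) = #length-t paths at position s with S_1..S_t all ≠ -3.
g(t,s) = g(t-1,s-1) + g(t-1,s+1) for s ≠ -3; g(t,-3) = 0.
t=0: g(0,0)=1
t=1: g(1,-1)=1 g(1,1)=1
t=2: g(2,-2)=1 g(2,0)=2 g(2,2)=1
t=3: g(3,-1)=3 g(3,1)=3 g(3,3)=1
t=4: g(4,-2)=3 g(4,0)=6 g(4,2)=4 g(4,4)=1
t=5: g(5,-1)=9 g(5,1)=10 g(5,3)=5 g(5,5)=1
t=6: g(6,-2)=9 g(6,0)=19 g(6,2)=15 g(6,4)=6 g(6,6)=1
t=7: g(7,-1)=28 g(7,1)=34 g(7,3)=21 g(7,5)=7 g(7,7)=1
t=8: g(8,-2)=28 g(8,0)=62 g(8,2)=55 g(8,4)=28 g(8,6)=8 g(8,8)=1
t=9: g(9,-1)=90 g(9,1)=117 g(9,3)=83 g(9,5)=36 g(9,7)=9 g(9,9)=1
t=10: g(10,-2)=90 g(10,0)=207 g(10,2)=200 g(10,4)=119 g(10,6)=45 g(10,8)=10 g(10,10)=1
t=11: g(11,-1)=297 g(11,1)=407 g(11,3)=319 g(11,5)=164 g(11,7)=55 g(11,9)=11 g(11,11)=1
t=12: g(12,-2)=297 g(12,0)=704 g(12,2)=726 g(12,4)=483 g(12,6)=219 g(12,8)=66 g(12,10)=12 g(12,12)=1
t=13: g(13,-1)=1001 g(13,1)=1430 g(13,3)=1209 g(13,5)=702 g(13,7)=285 g(13,9)=78 g(13,11)=13 g(13,13)=1
t=14: g(14,-2)=1001 g(14,0)=2431 g(14,2)=2639 g(14,4)=1911 g(14,6)=987 g(14,8)=363 g(14,10)=91 g(14,12)=14 g(14,14)=1
t=15: g(15,-1)=3432 g(15,1)=5070 g(15,3)=4550 g(15,5)=2898 g(15,7)=1350 g(15,9)=454 g(15,11)=105 g(15,13)=15 g(15,15)=1
t=16: g(16,-2)=3432 g(16,0)=8502 g(16,2)=9620 g(16,4)=7448 g(16,6)=4248 g(16,8)=1804 g(16,10)=559 g(16,12)=120 g(16,14)=16 g(16,16)=1
t=17: g(17,-1)=11934 g(17,1)=18122 g(17,3)=17068 g(17,5)=11696 g(17,7)=6052 g(17,9)=2363 g(17,11)=679 g(17,13)=136 g(17,15)=17 g(17,17)=1
t=18: g(18,-2)=11934 g(18,0)=30056 g(18,2)=35190 g(18,4)=28764 g(18,6)=17748 g(18,8)=8415 g(18,10)=3042 g(18,12)=815 g(18,14)=153 g(18,16)=18 g(18,18)=1
t=19: g(19,-1)=41990 g(19,1)=65246 g(19,3)=63954 g(19,5)=46512 g(19,7)=26163 g(19,9)=11457 g(19,11)=3857 g(19,13)=968 g(19,15)=171 g(19,17)=19 g(19,19)=1
t=20: g(20,-2)=41990 g(20,0)=107236 g(20,2)=129200 g(20,4)=110466 g(20,6)=72675 g(20,8)=37620 g(20,10)=15314 g(20,12)=4825 g(20,14)=1139 g(20,16)=190 g(20,18)=20 g(20,20)=1
t=21: g(21,-1)=149226 g(21,1)=236436 g(21,3)=239666 g(21,5)=183141 g(21,7)=110295 g(21,9)=52934 g(21,11)=20139 g(21,13)=5964 g(21,15)=1329 g(21,17)=210 g(21,19)=21 g(21,21)=1
t=22: g(22,-2)=149226 g(22,0)=385662 g(22,2)=476102 g(22,4)=422807 g(22,6)=293436 g(22,8)=163229 g(22,10)=73073 g(22,12)=26103 g(22,14)=7293 g(22,16)=1539 g(22,18)=231 g(22,20)=22 g(22,22)=1
t=23: g(23,-1)=534888 g(23,1)=861764 g(23,3)=898909 g(23,5)=716243 g(23,7)=456665 g(23,9)=236302 g(23,11)=99176 g(23,13)=33396 g(23,15)=8832 g(23,17)=1770 g(23,19)=253 g(23,21)=23 g(23,23)=1
t=24: g(24,-2)=534888 g(24,0)=1396652 g(24,2)=1760673 g(24,4)=1615152 g(24,6)=1172908 g(24,8)=692967 g(24,10)=335478 g(24,12)=132572 g(24,14)=42228 g(24,16)=10602 g(24,18)=2023 g(24,20)=276 g(24,22)=24 g(24,24)=1
t=25: g(25,-1)=1931540 g(25,1)=3157325 g(25,3)=3375825 g(25,5)=2788060 g(25,7)=1865875 g(25,9)=1028445 g(25,11)=468050 g(25,13)=174800 g(25,15)=52830 g(25,17)=12625 g(25,19)=2299 g(25,21)=300 g(25,23)=25 g(25,25)=1
t=26: g(26,-2)=1931540 g(26,0)=5088865 g(26,2)=6533150 g(26,4)=6163885 g(26,6)=4653935 g(26,8)=2894320 g(26,10)=1496495 g(26,12)=642850 g(26,14)=227630 g(26,16)=65455 g(26,18)=14924 g(26,20)=2599 g(26,22)=325 g(26,24)=26 g(26,26)=1
Paths never hitting -3: Σ_s g(26,s) = 29716000
Paths hitting -3: 2^26 - 29716000 = 37392864
P = 37392864/67108864 = 1168527/2097152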